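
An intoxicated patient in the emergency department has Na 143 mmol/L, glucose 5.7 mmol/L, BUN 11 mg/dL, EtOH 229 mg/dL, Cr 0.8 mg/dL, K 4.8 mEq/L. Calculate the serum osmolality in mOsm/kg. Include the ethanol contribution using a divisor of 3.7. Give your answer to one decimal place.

357.5 mOsm/kg

Calculated osmolality = 2·Na + glucose + BUN/2.8 + ethanol/3.7
= 2·143 + 5.7 + 11/2.8 + 229/3.7
= 286 + 5.70 + 3.93 + 61.89
= 357.52 mOsm/kg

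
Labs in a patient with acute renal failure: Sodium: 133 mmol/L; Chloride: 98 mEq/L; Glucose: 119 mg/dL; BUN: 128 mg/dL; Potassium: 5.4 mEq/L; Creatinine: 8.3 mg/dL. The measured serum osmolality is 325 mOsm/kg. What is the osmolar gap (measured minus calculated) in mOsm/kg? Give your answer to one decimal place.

Calculated osmolality = 2·Na + glucose/18 + BUN/2.8
= 2·133 + 119/18 + 128/2.8
= 266 + 6.61 + 45.71
= 318.32 mOsm/kg ≈ 318.3 mOsm/kg
Osmolar gap = measured − calculated = 325 − 318.3 = 6.7 mOsm/kg

6.7 mOsm/kg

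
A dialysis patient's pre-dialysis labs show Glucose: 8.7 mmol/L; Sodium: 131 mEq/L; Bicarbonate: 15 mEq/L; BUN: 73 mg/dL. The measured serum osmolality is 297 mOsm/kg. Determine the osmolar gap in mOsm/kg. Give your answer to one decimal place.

Calculated osmolality = 2·Na + glucose + BUN/2.8
= 2·131 + 8.7 + 73/2.8
= 262 + 8.70 + 26.07
= 296.77 mOsm/kg ≈ 296.8 mOsm/kg
Osmolar gap = measured − calculated = 297 − 296.8 = 0.2 mOsm/kg

0.2 mOsm/kg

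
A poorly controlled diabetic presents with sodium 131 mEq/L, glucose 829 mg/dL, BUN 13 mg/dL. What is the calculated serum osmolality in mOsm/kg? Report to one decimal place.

Calculated osmolality = 2·Na + glucose/18 + BUN/2.8
= 2·131 + 829/18 + 13/2.8
= 262 + 46.06 + 4.64
= 312.7 mOsm/kg

312.7 mOsm/kg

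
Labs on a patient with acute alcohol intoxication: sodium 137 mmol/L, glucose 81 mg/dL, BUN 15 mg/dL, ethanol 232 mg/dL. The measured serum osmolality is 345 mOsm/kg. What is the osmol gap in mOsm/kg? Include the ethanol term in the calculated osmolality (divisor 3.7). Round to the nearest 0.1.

-1.6 mOsm/kg

Calculated osmolality = 2·Na + glucose/18 + BUN/2.8 + ethanol/3.7
= 2·137 + 81/18 + 15/2.8 + 232/3.7
= 274 + 4.50 + 5.36 + 62.70
= 346.56 mOsm/kg ≈ 346.6 mOsm/kg
Osmolar gap = measured − calculated = 345 − 346.6 = -1.6 mOsm/kg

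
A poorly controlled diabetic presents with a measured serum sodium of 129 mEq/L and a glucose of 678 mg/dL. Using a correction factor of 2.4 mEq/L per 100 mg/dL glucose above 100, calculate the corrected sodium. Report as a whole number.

Corrected Na = measured Na + 2.4 · (glucose − 100)/100
= 129 + 2.4 · (678 − 100)/100
= 129 + 13.9
= 142.9 mEq/L

143 mEq/L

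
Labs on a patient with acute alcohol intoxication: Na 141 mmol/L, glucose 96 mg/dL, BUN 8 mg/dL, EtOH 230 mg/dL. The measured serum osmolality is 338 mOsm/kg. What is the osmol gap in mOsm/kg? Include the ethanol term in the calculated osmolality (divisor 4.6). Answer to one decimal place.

Calculated osmolality = 2·Na + glucose/18 + BUN/2.8 + ethanol/4.6
= 2·141 + 96/18 + 8/2.8 + 230/4.6
= 282 + 5.33 + 2.86 + 50
= 340.19 mOsm/kg ≈ 340.2 mOsm/kg
Osmolar gap = measured − calculated = 338 − 340.2 = -2.2 mOsm/kg

-2.2 mOsm/kg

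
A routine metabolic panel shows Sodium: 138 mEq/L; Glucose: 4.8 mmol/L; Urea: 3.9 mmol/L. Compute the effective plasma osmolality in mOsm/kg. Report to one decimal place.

Effective osmolality excludes urea (freely permeant across cell membranes):
2·Na + glucose
= 2·138 + 4.8
= 276 + 4.8
= 280.8 mOsm/kg

280.8 mOsm/kg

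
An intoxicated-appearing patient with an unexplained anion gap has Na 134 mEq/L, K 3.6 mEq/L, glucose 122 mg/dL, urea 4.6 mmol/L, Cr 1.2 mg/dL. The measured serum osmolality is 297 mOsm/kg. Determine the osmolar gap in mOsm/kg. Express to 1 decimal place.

17.6 mOsm/kg

Calculated osmolality = 2·Na + glucose/18 + urea
= 2·134 + 122/18 + 4.6
= 268 + 6.78 + 4.60
= 279.38 mOsm/kg ≈ 279.4 mOsm/kg
Osmolar gap = measured − calculated = 297 − 279.4 = 17.6 mOsm/kg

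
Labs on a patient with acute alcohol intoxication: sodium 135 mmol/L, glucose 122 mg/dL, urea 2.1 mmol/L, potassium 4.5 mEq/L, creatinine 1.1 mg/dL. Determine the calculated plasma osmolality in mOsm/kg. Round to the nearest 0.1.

Calculated osmolality = 2·Na + glucose/18 + urea
= 2·135 + 122/18 + 2.1
= 270 + 6.78 + 2.10
= 278.88 mOsm/kg

278.9 mOsm/kg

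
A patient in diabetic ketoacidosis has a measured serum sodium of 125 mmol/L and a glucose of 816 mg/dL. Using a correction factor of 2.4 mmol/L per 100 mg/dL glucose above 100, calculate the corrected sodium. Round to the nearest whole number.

142 mmol/L

Corrected Na = measured Na + 2.4 · (glucose − 100)/100
= 125 + 2.4 · (816 − 100)/100
= 125 + 17.2
= 142.2 mmol/L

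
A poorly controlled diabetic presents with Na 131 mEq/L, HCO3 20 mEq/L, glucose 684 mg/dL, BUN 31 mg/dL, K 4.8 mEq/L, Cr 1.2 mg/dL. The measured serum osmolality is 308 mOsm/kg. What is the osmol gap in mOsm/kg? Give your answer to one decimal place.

-3.1 mOsm/kg

Calculated osmolality = 2·Na + glucose/18 + BUN/2.8
= 2·131 + 684/18 + 31/2.8
= 262 + 38 + 11.07
= 311.07 mOsm/kg ≈ 311.1 mOsm/kg
Osmolar gap = measured − calculated = 308 − 311.1 = -3.1 mOsm/kg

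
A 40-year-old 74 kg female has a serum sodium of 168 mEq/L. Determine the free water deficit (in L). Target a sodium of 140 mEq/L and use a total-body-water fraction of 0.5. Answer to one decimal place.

TBW = 0.5 · 74 = 37 L
Free water deficit = TBW · (Na/140 − 1)
= 37 · (168/140 − 1)
= 37 · 0.2
= 7.4 L

7.4 L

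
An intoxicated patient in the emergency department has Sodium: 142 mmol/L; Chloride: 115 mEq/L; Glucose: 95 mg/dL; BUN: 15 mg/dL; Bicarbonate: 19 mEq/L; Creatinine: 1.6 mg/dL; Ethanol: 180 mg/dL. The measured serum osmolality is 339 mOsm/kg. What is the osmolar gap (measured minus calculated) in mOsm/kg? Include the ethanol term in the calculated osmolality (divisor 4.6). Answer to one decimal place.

5.2 mOsm/kg

Calculated osmolality = 2·Na + glucose/18 + BUN/2.8 + ethanol/4.6
= 2·142 + 95/18 + 15/2.8 + 180/4.6
= 284 + 5.28 + 5.36 + 39.13
= 333.77 mOsm/kg ≈ 333.8 mOsm/kg
Osmolar gap = measured − calculated = 339 − 333.8 = 5.2 mOsm/kg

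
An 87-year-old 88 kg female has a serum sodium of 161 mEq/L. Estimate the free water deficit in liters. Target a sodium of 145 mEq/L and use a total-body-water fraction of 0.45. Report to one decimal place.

4.4 L

TBW = 0.45 · 88 = 39.6 L
Free water deficit = TBW · (Na/145 − 1)
= 39.6 · (161/145 − 1)
= 39.6 · 0.1103
= 4.37 L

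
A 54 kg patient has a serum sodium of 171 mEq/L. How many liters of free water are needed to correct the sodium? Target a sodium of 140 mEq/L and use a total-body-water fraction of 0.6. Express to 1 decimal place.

7.2 L

TBW = 0.6 · 54 = 32.4 L
Free water deficit = TBW · (Na/140 − 1)
= 32.4 · (171/140 − 1)
= 32.4 · 0.2214
= 7.17 L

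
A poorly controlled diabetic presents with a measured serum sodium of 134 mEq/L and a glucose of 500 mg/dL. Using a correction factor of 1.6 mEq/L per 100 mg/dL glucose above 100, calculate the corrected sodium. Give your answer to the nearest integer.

Corrected Na = measured Na + 1.6 · (glucose − 100)/100
= 134 + 1.6 · (500 − 100)/100
= 134 + 6.4
= 140.4 mEq/L

140 mEq/L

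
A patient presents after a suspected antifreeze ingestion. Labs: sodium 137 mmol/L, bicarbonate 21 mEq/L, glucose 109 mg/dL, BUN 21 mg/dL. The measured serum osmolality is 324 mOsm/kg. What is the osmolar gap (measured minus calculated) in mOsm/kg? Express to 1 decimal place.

36.4 mOsm/kg

Calculated osmolality = 2·Na + glucose/18 + BUN/2.8
= 2·137 + 109/18 + 21/2.8
= 274 + 6.06 + 7.50
= 287.56 mOsm/kg ≈ 287.6 mOsm/kg
Osmolar gap = measured − calculated = 324 − 287.6 = 36.4 mOsm/kg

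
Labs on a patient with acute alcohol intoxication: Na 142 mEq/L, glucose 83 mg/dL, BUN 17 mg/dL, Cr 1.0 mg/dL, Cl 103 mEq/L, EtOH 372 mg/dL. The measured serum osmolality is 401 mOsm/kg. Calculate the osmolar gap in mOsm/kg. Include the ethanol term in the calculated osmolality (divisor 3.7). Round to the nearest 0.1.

5.8 mOsm/kg

Calculated osmolality = 2·Na + glucose/18 + BUN/2.8 + ethanol/3.7
= 2·142 + 83/18 + 17/2.8 + 372/3.7
= 284 + 4.61 + 6.07 + 100.54
= 395.22 mOsm/kg ≈ 395.2 mOsm/kg
Osmolar gap = measured − calculated = 401 − 395.2 = 5.8 mOsm/kg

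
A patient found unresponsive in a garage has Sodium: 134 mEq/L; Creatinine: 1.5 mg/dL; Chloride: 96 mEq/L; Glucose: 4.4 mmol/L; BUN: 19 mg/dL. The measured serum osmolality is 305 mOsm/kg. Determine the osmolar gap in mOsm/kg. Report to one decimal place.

25.8 mOsm/kg

Calculated osmolality = 2·Na + glucose + BUN/2.8
= 2·134 + 4.4 + 19/2.8
= 268 + 4.40 + 6.79
= 279.19 mOsm/kg ≈ 279.2 mOsm/kg
Osmolar gap = measured − calculated = 305 − 279.2 = 25.8 mOsm/kg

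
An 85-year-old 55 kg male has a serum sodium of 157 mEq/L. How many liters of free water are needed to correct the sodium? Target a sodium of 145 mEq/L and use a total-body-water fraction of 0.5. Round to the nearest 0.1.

TBW = 0.5 · 55 = 27.5 L
Free water deficit = TBW · (Na/145 − 1)
= 27.5 · (157/145 − 1)
= 27.5 · 0.0828
= 2.28 L

2.3 L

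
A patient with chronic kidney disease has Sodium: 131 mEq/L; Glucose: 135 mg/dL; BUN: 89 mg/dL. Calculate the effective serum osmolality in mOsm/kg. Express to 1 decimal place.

Effective osmolality excludes urea (freely permeant across cell membranes):
2·Na + glucose/18
= 2·131 + 135/18
= 262 + 7.5
= 269.5 mOsm/kg

269.5 mOsm/kg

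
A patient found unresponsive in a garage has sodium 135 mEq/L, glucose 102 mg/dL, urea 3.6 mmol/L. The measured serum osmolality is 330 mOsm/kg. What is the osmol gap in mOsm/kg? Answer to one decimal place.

50.7 mOsm/kg

Calculated osmolality = 2·Na + glucose/18 + urea
= 2·135 + 102/18 + 3.6
= 270 + 5.67 + 3.60
= 279.27 mOsm/kg ≈ 279.3 mOsm/kg
Osmolar gap = measured − calculated = 330 − 279.3 = 50.7 mOsm/kg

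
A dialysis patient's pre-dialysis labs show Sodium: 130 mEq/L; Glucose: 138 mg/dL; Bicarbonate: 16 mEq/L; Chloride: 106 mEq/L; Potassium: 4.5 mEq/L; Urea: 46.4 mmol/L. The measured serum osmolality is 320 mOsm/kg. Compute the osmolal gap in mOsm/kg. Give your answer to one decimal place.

Calculated osmolality = 2·Na + glucose/18 + urea
= 2·130 + 138/18 + 46.4
= 260 + 7.67 + 46.40
= 314.07 mOsm/kg ≈ 314.1 mOsm/kg
Osmolar gap = measured − calculated = 320 − 314.1 = 5.9 mOsm/kg

5.9 mOsm/kg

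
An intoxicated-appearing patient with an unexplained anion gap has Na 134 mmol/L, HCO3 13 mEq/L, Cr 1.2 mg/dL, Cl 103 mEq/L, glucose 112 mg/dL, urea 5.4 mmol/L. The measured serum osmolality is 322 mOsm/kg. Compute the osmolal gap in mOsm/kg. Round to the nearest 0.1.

Calculated osmolality = 2·Na + glucose/18 + urea
= 2·134 + 112/18 + 5.4
= 268 + 6.22 + 5.40
= 279.62 mOsm/kg ≈ 279.6 mOsm/kg
Osmolar gap = measured − calculated = 322 − 279.6 = 42.4 mOsm/kg

42.4 mOsm/kg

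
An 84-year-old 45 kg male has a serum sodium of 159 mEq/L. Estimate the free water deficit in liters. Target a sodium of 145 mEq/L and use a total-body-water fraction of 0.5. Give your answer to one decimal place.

2.2 L

TBW = 0.5 · 45 = 22.5 L
Free water deficit = TBW · (Na/145 − 1)
= 22.5 · (159/145 − 1)
= 22.5 · 0.0966
= 2.17 L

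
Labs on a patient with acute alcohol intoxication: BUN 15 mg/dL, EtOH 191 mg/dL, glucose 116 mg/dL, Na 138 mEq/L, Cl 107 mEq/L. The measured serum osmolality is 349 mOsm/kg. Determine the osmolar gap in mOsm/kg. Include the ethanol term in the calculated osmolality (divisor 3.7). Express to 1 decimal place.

9.6 mOsm/kg

Calculated osmolality = 2·Na + glucose/18 + BUN/2.8 + ethanol/3.7
= 2·138 + 116/18 + 15/2.8 + 191/3.7
= 276 + 6.44 + 5.36 + 51.62
= 339.42 mOsm/kg ≈ 339.4 mOsm/kg
Osmolar gap = measured − calculated = 349 − 339.4 = 9.6 mOsm/kg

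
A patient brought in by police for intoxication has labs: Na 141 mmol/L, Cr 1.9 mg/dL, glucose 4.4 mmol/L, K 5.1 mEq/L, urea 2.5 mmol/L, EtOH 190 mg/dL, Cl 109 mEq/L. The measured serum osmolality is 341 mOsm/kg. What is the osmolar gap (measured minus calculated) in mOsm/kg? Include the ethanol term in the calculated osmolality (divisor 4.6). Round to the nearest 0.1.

10.8 mOsm/kg

Calculated osmolality = 2·Na + glucose + urea + ethanol/4.6
= 2·141 + 4.4 + 2.5 + 190/4.6
= 282 + 4.40 + 2.50 + 41.30
= 330.2 mOsm/kg ≈ 330.2 mOsm/kg
Osmolar gap = measured − calculated = 341 − 330.2 = 10.8 mOsm/kg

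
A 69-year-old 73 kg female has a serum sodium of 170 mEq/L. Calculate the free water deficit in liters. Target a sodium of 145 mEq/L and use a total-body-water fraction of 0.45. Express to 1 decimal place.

5.7 L

TBW = 0.45 · 73 = 32.85 L
Free water deficit = TBW · (Na/145 − 1)
= 32.85 · (170/145 − 1)
= 32.85 · 0.1724
= 5.66 L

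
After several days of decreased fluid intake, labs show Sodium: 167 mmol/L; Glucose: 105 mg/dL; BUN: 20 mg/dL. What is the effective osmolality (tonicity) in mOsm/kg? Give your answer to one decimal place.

339.8 mOsm/kg

Effective osmolality excludes urea (freely permeant across cell membranes):
2·Na + glucose/18
= 2·167 + 105/18
= 334 + 5.83
= 339.83 mOsm/kg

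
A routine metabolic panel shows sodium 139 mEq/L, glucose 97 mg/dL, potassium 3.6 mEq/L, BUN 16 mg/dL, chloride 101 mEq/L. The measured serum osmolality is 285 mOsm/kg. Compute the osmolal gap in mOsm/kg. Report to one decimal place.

-4.1 mOsm/kg

Calculated osmolality = 2·Na + glucose/18 + BUN/2.8
= 2·139 + 97/18 + 16/2.8
= 278 + 5.39 + 5.71
= 289.1 mOsm/kg ≈ 289.1 mOsm/kg
Osmolar gap = measured − calculated = 285 − 289.1 = -4.1 mOsm/kg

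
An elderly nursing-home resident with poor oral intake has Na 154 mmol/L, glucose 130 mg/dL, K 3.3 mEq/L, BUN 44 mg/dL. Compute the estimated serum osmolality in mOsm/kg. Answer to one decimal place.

Calculated osmolality = 2·Na + glucose/18 + BUN/2.8
= 2·154 + 130/18 + 44/2.8
= 308 + 7.22 + 15.71
= 330.93 mOsm/kg

330.9 mOsm/kg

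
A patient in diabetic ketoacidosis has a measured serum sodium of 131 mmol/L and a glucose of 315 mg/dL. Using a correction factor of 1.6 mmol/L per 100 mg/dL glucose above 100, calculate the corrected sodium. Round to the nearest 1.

134 mmol/L

Corrected Na = measured Na + 1.6 · (glucose − 100)/100
= 131 + 1.6 · (315 − 100)/100
= 131 + 3.4
= 134.4 mmol/L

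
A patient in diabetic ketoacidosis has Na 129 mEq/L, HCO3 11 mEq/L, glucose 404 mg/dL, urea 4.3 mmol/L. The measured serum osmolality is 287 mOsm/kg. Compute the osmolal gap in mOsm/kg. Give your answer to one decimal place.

2.3 mOsm/kg

Calculated osmolality = 2·Na + glucose/18 + urea
= 2·129 + 404/18 + 4.3
= 258 + 22.44 + 4.30
= 284.74 mOsm/kg ≈ 284.7 mOsm/kg
Osmolar gap = measured − calculated = 287 − 284.7 = 2.3 mOsm/kg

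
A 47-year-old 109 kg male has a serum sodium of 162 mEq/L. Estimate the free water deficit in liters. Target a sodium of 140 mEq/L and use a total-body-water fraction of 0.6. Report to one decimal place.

TBW = 0.6 · 109 = 65.4 L
Free water deficit = TBW · (Na/140 − 1)
= 65.4 · (162/140 − 1)
= 65.4 · 0.1571
= 10.27 L

10.3 L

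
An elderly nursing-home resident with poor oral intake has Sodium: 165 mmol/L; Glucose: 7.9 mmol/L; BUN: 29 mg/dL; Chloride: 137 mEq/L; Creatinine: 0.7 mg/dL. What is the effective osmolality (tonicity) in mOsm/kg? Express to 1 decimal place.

Effective osmolality excludes urea (freely permeant across cell membranes):
2·Na + glucose
= 2·165 + 7.9
= 330 + 7.9
= 337.9 mOsm/kg

337.9 mOsm/kg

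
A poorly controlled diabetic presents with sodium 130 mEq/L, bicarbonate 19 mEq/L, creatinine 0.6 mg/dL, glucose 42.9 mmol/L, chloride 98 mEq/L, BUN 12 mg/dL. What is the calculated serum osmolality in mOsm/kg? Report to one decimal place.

307.2 mOsm/kg

Calculated osmolality = 2·Na + glucose + BUN/2.8
= 2·130 + 42.9 + 12/2.8
= 260 + 42.90 + 4.29
= 307.19 mOsm/kg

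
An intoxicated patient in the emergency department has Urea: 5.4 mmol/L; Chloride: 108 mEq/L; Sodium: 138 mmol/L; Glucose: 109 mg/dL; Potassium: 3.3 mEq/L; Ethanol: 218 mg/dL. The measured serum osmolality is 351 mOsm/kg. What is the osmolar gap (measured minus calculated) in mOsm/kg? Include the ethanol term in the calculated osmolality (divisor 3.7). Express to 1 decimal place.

4.6 mOsm/kg

Calculated osmolality = 2·Na + glucose/18 + urea + ethanol/3.7
= 2·138 + 109/18 + 5.4 + 218/3.7
= 276 + 6.06 + 5.40 + 58.92
= 346.38 mOsm/kg ≈ 346.4 mOsm/kg
Osmolar gap = measured − calculated = 351 − 346.4 = 4.6 mOsm/kg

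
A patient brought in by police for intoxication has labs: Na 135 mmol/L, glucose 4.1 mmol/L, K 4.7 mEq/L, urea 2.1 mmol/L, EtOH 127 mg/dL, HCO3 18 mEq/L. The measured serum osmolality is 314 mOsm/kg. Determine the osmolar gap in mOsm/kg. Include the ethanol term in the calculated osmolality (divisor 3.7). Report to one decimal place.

Calculated osmolality = 2·Na + glucose + urea + ethanol/3.7
= 2·135 + 4.1 + 2.1 + 127/3.7
= 270 + 4.10 + 2.10 + 34.32
= 310.52 mOsm/kg ≈ 310.5 mOsm/kg
Osmolar gap = measured − calculated = 314 − 310.5 = 3.5 mOsm/kg

3.5 mOsm/kg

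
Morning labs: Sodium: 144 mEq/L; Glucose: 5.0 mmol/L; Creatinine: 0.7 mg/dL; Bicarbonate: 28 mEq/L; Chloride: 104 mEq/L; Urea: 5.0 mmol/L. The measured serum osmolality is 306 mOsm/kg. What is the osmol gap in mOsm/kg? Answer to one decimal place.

Calculated osmolality = 2·Na + glucose + urea
= 2·144 + 5 + 5
= 288 + 5 + 5
= 298 mOsm/kg ≈ 298.0 mOsm/kg
Osmolar gap = measured − calculated = 306 − 298.0 = 8.0 mOsm/kg

8.0 mOsm/kg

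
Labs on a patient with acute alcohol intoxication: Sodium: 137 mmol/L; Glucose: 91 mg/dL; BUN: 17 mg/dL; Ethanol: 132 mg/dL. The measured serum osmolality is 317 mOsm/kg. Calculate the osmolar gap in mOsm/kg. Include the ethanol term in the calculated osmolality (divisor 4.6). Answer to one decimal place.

Calculated osmolality = 2·Na + glucose/18 + BUN/2.8 + ethanol/4.6
= 2·137 + 91/18 + 17/2.8 + 132/4.6
= 274 + 5.06 + 6.07 + 28.70
= 313.83 mOsm/kg ≈ 313.8 mOsm/kg
Osmolar gap = measured − calculated = 317 − 313.8 = 3.2 mOsm/kg

3.2 mOsm/kg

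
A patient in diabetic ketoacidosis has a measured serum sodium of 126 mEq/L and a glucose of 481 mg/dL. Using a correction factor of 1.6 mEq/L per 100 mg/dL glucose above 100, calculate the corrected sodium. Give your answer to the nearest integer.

Corrected Na = measured Na + 1.6 · (glucose − 100)/100
= 126 + 1.6 · (481 − 100)/100
= 126 + 6.1
= 132.1 mEq/L

132 mEq/L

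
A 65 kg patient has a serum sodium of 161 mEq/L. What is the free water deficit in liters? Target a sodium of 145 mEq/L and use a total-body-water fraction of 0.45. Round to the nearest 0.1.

TBW = 0.45 · 65 = 29.25 L
Free water deficit = TBW · (Na/145 − 1)
= 29.25 · (161/145 − 1)
= 29.25 · 0.1103
= 3.23 L

3.2 L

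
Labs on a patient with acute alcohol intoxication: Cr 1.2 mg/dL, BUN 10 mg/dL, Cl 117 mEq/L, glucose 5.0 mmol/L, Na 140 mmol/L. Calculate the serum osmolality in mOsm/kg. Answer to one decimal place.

Calculated osmolality = 2·Na + glucose + BUN/2.8
= 2·140 + 5 + 10/2.8
= 280 + 5 + 3.57
= 288.57 mOsm/kg

288.6 mOsm/kg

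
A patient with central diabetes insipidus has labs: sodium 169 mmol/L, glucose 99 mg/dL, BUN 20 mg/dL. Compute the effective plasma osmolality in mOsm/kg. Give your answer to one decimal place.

343.5 mOsm/kg

Effective osmolality excludes urea (freely permeant across cell membranes):
2·Na + glucose/18
= 2·169 + 99/18
= 338 + 5.5
= 343.5 mOsm/kg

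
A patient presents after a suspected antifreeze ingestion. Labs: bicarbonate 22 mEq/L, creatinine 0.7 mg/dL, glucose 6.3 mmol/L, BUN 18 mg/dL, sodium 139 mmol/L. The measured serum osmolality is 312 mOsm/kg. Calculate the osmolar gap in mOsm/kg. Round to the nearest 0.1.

21.3 mOsm/kg

Calculated osmolality = 2·Na + glucose + BUN/2.8
= 2·139 + 6.3 + 18/2.8
= 278 + 6.30 + 6.43
= 290.73 mOsm/kg ≈ 290.7 mOsm/kg
Osmolar gap = measured − calculated = 312 − 290.7 = 21.3 mOsm/kg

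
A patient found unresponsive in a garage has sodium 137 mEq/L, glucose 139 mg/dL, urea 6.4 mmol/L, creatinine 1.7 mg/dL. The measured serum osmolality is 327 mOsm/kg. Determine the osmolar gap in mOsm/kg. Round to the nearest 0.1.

Calculated osmolality = 2·Na + glucose/18 + urea
= 2·137 + 139/18 + 6.4
= 274 + 7.72 + 6.40
= 288.12 mOsm/kg ≈ 288.1 mOsm/kg
Osmolar gap = measured − calculated = 327 − 288.1 = 38.9 mOsm/kg

38.9 mOsm/kg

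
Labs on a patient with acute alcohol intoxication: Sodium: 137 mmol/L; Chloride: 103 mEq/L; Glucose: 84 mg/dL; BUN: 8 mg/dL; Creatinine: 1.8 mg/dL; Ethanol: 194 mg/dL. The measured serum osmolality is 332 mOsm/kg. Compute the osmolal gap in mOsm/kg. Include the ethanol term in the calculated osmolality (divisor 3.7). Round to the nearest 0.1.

-2.0 mOsm/kg

Calculated osmolality = 2·Na + glucose/18 + BUN/2.8 + ethanol/3.7
= 2·137 + 84/18 + 8/2.8 + 194/3.7
= 274 + 4.67 + 2.86 + 52.43
= 333.96 mOsm/kg ≈ 334.0 mOsm/kg
Osmolar gap = measured − calculated = 332 − 334.0 = -2.0 mOsm/kg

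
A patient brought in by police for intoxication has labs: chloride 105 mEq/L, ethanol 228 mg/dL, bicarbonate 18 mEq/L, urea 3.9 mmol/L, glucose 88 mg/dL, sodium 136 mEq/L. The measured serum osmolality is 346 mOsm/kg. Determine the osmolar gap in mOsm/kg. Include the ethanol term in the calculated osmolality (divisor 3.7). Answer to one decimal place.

Calculated osmolality = 2·Na + glucose/18 + urea + ethanol/3.7
= 2·136 + 88/18 + 3.9 + 228/3.7
= 272 + 4.89 + 3.90 + 61.62
= 342.41 mOsm/kg ≈ 342.4 mOsm/kg
Osmolar gap = measured − calculated = 346 − 342.4 = 3.6 mOsm/kg

3.6 mOsm/kg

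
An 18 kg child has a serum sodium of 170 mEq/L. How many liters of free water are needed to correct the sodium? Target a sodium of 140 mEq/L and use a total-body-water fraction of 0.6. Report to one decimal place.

2.3 L

TBW = 0.6 · 18 = 10.8 L
Free water deficit = TBW · (Na/140 − 1)
= 10.8 · (170/140 − 1)
= 10.8 · 0.2143
= 2.31 L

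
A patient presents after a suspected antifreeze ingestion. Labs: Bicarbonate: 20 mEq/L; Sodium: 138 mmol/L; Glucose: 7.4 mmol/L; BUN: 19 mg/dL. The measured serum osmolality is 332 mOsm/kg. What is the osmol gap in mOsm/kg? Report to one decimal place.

41.8 mOsm/kg

Calculated osmolality = 2·Na + glucose + BUN/2.8
= 2·138 + 7.4 + 19/2.8
= 276 + 7.40 + 6.79
= 290.19 mOsm/kg ≈ 290.2 mOsm/kg
Osmolar gap = measured − calculated = 332 − 290.2 = 41.8 mOsm/kg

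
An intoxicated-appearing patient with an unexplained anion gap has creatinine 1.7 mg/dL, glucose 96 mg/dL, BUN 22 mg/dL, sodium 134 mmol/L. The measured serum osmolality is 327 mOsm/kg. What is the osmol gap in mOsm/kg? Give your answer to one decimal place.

Calculated osmolality = 2·Na + glucose/18 + BUN/2.8
= 2·134 + 96/18 + 22/2.8
= 268 + 5.33 + 7.86
= 281.19 mOsm/kg ≈ 281.2 mOsm/kg
Osmolar gap = measured − calculated = 327 − 281.2 = 45.8 mOsm/kg

45.8 mOsm/kg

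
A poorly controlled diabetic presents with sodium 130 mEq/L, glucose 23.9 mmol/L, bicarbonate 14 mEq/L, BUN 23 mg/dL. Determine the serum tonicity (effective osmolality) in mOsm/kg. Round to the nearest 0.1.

Effective osmolality excludes urea (freely permeant across cell membranes):
2·Na + glucose
= 2·130 + 23.9
= 260 + 23.9
= 283.9 mOsm/kg

283.9 mOsm/kg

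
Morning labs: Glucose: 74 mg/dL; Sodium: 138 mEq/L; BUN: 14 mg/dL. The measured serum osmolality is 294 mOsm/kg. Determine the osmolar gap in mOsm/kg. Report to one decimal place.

8.9 mOsm/kg

Calculated osmolality = 2·Na + glucose/18 + BUN/2.8
= 2·138 + 74/18 + 14/2.8
= 276 + 4.11 + 5
= 285.11 mOsm/kg ≈ 285.1 mOsm/kg
Osmolar gap = measured − calculated = 294 − 285.1 = 8.9 mOsm/kg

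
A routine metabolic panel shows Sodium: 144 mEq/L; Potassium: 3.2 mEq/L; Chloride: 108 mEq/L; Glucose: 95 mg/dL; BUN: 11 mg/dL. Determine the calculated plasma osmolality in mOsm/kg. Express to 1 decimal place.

297.2 mOsm/kg

Calculated osmolality = 2·Na + glucose/18 + BUN/2.8
= 2·144 + 95/18 + 11/2.8
= 288 + 5.28 + 3.93
= 297.21 mOsm/kg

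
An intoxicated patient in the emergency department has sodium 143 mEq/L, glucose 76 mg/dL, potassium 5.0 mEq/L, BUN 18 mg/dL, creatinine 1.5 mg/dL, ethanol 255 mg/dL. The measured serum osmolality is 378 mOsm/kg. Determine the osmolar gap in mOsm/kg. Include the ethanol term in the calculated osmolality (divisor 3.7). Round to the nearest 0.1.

Calculated osmolality = 2·Na + glucose/18 + BUN/2.8 + ethanol/3.7
= 2·143 + 76/18 + 18/2.8 + 255/3.7
= 286 + 4.22 + 6.43 + 68.92
= 365.57 mOsm/kg ≈ 365.6 mOsm/kg
Osmolar gap = measured − calculated = 378 − 365.6 = 12.4 mOsm/kg

12.4 mOsm/kg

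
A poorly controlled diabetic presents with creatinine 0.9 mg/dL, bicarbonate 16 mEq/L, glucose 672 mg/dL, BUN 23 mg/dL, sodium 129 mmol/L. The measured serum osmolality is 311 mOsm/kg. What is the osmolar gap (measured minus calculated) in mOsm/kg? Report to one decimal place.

7.5 mOsm/kg

Calculated osmolality = 2·Na + glucose/18 + BUN/2.8
= 2·129 + 672/18 + 23/2.8
= 258 + 37.33 + 8.21
= 303.54 mOsm/kg ≈ 303.5 mOsm/kg
Osmolar gap = measured − calculated = 311 − 303.5 = 7.5 mOsm/kg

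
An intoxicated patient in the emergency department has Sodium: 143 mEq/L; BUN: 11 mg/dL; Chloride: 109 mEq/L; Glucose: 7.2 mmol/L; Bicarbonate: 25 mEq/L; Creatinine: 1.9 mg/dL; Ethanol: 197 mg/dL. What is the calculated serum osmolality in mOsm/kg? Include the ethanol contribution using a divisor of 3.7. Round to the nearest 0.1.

Calculated osmolality = 2·Na + glucose + BUN/2.8 + ethanol/3.7
= 2·143 + 7.2 + 11/2.8 + 197/3.7
= 286 + 7.20 + 3.93 + 53.24
= 350.37 mOsm/kg

350.4 mOsm/kg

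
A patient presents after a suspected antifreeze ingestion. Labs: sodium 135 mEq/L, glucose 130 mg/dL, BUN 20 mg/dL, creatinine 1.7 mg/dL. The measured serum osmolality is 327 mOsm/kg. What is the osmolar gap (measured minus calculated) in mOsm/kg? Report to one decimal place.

42.6 mOsm/kg

Calculated osmolality = 2·Na + glucose/18 + BUN/2.8
= 2·135 + 130/18 + 20/2.8
= 270 + 7.22 + 7.14
= 284.36 mOsm/kg ≈ 284.4 mOsm/kg
Osmolar gap = measured − calculated = 327 − 284.4 = 42.6 mOsm/kg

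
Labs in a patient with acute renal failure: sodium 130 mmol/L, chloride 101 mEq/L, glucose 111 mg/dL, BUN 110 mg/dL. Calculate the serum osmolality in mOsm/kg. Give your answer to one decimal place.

305.5 mOsm/kg

Calculated osmolality = 2·Na + glucose/18 + BUN/2.8
= 2·130 + 111/18 + 110/2.8
= 260 + 6.17 + 39.29
= 305.46 mOsm/kg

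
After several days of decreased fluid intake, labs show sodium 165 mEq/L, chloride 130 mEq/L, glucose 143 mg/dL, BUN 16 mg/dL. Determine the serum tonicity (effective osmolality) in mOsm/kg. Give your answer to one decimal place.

337.9 mOsm/kg

Effective osmolality excludes urea (freely permeant across cell membranes):
2·Na + glucose/18
= 2·165 + 143/18
= 330 + 7.94
= 337.94 mOsm/kg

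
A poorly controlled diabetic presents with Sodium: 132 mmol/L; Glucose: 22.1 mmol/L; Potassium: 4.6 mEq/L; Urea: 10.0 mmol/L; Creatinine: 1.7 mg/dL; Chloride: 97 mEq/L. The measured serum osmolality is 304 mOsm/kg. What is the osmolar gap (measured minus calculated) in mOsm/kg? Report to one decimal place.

Calculated osmolality = 2·Na + glucose + urea
= 2·132 + 22.1 + 10
= 264 + 22.10 + 10
= 296.1 mOsm/kg ≈ 296.1 mOsm/kg
Osmolar gap = measured − calculated = 304 − 296.1 = 7.9 mOsm/kg

7.9 mOsm/kg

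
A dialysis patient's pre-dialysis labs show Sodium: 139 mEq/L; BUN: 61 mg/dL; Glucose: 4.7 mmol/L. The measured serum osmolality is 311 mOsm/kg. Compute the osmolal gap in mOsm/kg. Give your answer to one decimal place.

Calculated osmolality = 2·Na + glucose + BUN/2.8
= 2·139 + 4.7 + 61/2.8
= 278 + 4.70 + 21.79
= 304.49 mOsm/kg ≈ 304.5 mOsm/kg
Osmolar gap = measured − calculated = 311 − 304.5 = 6.5 mOsm/kg

6.5 mOsm/kg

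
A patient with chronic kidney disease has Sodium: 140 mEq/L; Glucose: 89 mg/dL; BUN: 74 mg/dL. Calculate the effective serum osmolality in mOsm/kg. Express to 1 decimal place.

Effective osmolality excludes urea (freely permeant across cell membranes):
2·Na + glucose/18
= 2·140 + 89/18
= 280 + 4.94
= 284.94 mOsm/kg

284.9 mOsm/kg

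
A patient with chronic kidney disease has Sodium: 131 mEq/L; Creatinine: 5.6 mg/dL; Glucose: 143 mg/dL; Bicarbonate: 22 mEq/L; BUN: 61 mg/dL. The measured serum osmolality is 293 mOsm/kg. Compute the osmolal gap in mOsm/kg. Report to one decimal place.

1.3 mOsm/kg

Calculated osmolality = 2·Na + glucose/18 + BUN/2.8
= 2·131 + 143/18 + 61/2.8
= 262 + 7.94 + 21.79
= 291.73 mOsm/kg ≈ 291.7 mOsm/kg
Osmolar gap = measured − calculated = 293 − 291.7 = 1.3 mOsm/kg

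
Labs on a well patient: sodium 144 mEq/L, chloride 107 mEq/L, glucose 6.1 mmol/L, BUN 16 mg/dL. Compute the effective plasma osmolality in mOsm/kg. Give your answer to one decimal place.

Effective osmolality excludes urea (freely permeant across cell membranes):
2·Na + glucose
= 2·144 + 6.1
= 288 + 6.1
= 294.1 mOsm/kg

294.1 mOsm/kg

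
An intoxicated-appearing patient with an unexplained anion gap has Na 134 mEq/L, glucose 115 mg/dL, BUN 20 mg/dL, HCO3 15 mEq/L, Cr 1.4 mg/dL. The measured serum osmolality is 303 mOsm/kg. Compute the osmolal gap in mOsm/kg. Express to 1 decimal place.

Calculated osmolality = 2·Na + glucose/18 + BUN/2.8
= 2·134 + 115/18 + 20/2.8
= 268 + 6.39 + 7.14
= 281.53 mOsm/kg ≈ 281.5 mOsm/kg
Osmolar gap = measured − calculated = 303 − 281.5 = 21.5 mOsm/kg

21.5 mOsm/kg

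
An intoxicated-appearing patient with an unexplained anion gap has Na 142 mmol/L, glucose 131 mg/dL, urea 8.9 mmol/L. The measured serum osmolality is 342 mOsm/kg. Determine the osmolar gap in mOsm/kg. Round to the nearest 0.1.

41.8 mOsm/kg

Calculated osmolality = 2·Na + glucose/18 + urea
= 2·142 + 131/18 + 8.9
= 284 + 7.28 + 8.90
= 300.18 mOsm/kg ≈ 300.2 mOsm/kg
Osmolar gap = measured − calculated = 342 − 300.2 = 41.8 mOsm/kg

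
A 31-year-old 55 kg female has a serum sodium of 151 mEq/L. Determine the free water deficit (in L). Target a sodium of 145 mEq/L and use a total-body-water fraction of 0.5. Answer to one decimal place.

TBW = 0.5 · 55 = 27.5 L
Free water deficit = TBW · (Na/145 − 1)
= 27.5 · (151/145 − 1)
= 27.5 · 0.0414
= 1.14 L

1.1 L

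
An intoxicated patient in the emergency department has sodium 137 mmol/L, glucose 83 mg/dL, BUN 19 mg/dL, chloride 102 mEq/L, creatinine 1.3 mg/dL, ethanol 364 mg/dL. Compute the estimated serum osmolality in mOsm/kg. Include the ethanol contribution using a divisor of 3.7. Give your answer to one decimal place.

Calculated osmolality = 2·Na + glucose/18 + BUN/2.8 + ethanol/3.7
= 2·137 + 83/18 + 19/2.8 + 364/3.7
= 274 + 4.61 + 6.79 + 98.38
= 383.78 mOsm/kg

383.8 mOsm/kg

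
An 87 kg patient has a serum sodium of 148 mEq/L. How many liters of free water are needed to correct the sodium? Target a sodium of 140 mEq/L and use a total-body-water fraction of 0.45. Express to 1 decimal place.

TBW = 0.45 · 87 = 39.15 L
Free water deficit = TBW · (Na/140 − 1)
= 39.15 · (148/140 − 1)
= 39.15 · 0.0571
= 2.24 L

2.2 L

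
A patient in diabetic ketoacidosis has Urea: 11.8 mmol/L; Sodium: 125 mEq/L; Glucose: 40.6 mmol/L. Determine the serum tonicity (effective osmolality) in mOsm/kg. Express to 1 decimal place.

Effective osmolality excludes urea (freely permeant across cell membranes):
2·Na + glucose
= 2·125 + 40.6
= 250 + 40.6
= 290.6 mOsm/kg

290.6 mOsm/kg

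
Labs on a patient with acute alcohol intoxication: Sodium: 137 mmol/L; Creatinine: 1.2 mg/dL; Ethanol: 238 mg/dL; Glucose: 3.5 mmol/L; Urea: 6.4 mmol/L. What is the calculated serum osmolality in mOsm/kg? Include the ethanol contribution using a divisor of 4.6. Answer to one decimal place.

Calculated osmolality = 2·Na + glucose + urea + ethanol/4.6
= 2·137 + 3.5 + 6.4 + 238/4.6
= 274 + 3.50 + 6.40 + 51.74
= 335.64 mOsm/kg

335.6 mOsm/kg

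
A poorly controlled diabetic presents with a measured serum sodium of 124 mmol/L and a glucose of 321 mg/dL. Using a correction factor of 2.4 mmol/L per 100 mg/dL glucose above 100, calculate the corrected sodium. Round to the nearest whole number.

Corrected Na = measured Na + 2.4 · (glucose − 100)/100
= 124 + 2.4 · (321 − 100)/100
= 124 + 5.3
= 129.3 mmol/L

129 mmol/L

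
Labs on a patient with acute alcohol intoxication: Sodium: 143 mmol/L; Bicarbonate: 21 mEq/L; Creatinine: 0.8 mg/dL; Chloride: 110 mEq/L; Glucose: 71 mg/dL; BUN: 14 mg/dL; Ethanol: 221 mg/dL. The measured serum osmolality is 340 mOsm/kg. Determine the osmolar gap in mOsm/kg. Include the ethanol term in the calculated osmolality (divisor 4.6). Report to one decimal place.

Calculated osmolality = 2·Na + glucose/18 + BUN/2.8 + ethanol/4.6
= 2·143 + 71/18 + 14/2.8 + 221/4.6
= 286 + 3.94 + 5 + 48.04
= 342.98 mOsm/kg ≈ 343.0 mOsm/kg
Osmolar gap = measured − calculated = 340 − 343.0 = -3.0 mOsm/kg

-3.0 mOsm/kg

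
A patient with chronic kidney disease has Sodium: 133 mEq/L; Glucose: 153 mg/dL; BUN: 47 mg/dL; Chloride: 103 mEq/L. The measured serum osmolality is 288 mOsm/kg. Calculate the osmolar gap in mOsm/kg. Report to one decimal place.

Calculated osmolality = 2·Na + glucose/18 + BUN/2.8
= 2·133 + 153/18 + 47/2.8
= 266 + 8.50 + 16.79
= 291.29 mOsm/kg ≈ 291.3 mOsm/kg
Osmolar gap = measured − calculated = 288 − 291.3 = -3.3 mOsm/kg

-3.3 mOsm/kg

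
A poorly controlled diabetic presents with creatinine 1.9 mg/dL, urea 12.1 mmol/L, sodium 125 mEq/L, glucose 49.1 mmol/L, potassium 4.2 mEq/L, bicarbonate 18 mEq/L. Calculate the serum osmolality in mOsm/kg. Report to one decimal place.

311.2 mOsm/kg

Calculated osmolality = 2·Na + glucose + urea
= 2·125 + 49.1 + 12.1
= 250 + 49.10 + 12.10
= 311.2 mOsm/kg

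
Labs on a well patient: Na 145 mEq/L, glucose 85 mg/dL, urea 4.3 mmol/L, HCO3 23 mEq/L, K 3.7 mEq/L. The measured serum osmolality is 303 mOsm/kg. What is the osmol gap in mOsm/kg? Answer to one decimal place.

Calculated osmolality = 2·Na + glucose/18 + urea
= 2·145 + 85/18 + 4.3
= 290 + 4.72 + 4.30
= 299.02 mOsm/kg ≈ 299.0 mOsm/kg
Osmolar gap = measured − calculated = 303 − 299.0 = 4.0 mOsm/kg

4.0 mOsm/kg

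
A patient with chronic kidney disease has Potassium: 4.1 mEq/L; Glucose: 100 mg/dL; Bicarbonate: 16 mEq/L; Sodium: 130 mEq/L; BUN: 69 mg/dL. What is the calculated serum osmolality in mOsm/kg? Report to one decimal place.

290.2 mOsm/kg

Calculated osmolality = 2·Na + glucose/18 + BUN/2.8
= 2·130 + 100/18 + 69/2.8
= 260 + 5.56 + 24.64
= 290.2 mOsm/kg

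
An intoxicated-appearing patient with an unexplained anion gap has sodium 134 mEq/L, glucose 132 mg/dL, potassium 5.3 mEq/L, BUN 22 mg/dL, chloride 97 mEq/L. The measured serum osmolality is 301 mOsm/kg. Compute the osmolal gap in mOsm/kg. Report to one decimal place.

Calculated osmolality = 2·Na + glucose/18 + BUN/2.8
= 2·134 + 132/18 + 22/2.8
= 268 + 7.33 + 7.86
= 283.19 mOsm/kg ≈ 283.2 mOsm/kg
Osmolar gap = measured − calculated = 301 − 283.2 = 17.8 mOsm/kg

17.8 mOsm/kg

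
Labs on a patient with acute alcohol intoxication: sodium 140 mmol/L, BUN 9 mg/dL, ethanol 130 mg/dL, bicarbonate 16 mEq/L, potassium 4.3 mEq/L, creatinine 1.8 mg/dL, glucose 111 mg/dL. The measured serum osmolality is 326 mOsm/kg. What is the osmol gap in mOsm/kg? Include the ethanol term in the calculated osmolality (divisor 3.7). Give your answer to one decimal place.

1.5 mOsm/kg

Calculated osmolality = 2·Na + glucose/18 + BUN/2.8 + ethanol/3.7
= 2·140 + 111/18 + 9/2.8 + 130/3.7
= 280 + 6.17 + 3.21 + 35.14
= 324.52 mOsm/kg ≈ 324.5 mOsm/kg
Osmolar gap = measured − calculated = 326 − 324.5 = 1.5 mOsm/kg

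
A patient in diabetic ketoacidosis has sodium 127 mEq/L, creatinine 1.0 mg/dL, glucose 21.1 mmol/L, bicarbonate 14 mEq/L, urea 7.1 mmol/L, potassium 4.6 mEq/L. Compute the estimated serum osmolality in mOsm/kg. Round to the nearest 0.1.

282.2 mOsm/kg

Calculated osmolality = 2·Na + glucose + urea
= 2·127 + 21.1 + 7.1
= 254 + 21.10 + 7.10
= 282.2 mOsm/kg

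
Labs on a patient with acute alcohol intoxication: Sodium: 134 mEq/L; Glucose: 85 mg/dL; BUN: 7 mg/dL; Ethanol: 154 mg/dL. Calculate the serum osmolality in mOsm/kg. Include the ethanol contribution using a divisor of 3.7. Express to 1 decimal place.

Calculated osmolality = 2·Na + glucose/18 + BUN/2.8 + ethanol/3.7
= 2·134 + 85/18 + 7/2.8 + 154/3.7
= 268 + 4.72 + 2.50 + 41.62
= 316.84 mOsm/kg

316.8 mOsm/kg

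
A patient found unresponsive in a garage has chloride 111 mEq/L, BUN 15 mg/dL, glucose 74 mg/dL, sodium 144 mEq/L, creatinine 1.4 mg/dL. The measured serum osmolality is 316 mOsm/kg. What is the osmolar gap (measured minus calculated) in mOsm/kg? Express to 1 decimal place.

Calculated osmolality = 2·Na + glucose/18 + BUN/2.8
= 2·144 + 74/18 + 15/2.8
= 288 + 4.11 + 5.36
= 297.47 mOsm/kg ≈ 297.5 mOsm/kg
Osmolar gap = measured − calculated = 316 − 297.5 = 18.5 mOsm/kg

18.5 mOsm/kg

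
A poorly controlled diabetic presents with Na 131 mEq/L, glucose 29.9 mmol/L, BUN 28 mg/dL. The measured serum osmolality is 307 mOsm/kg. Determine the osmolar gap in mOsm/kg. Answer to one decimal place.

5.1 mOsm/kg

Calculated osmolality = 2·Na + glucose + BUN/2.8
= 2·131 + 29.9 + 28/2.8
= 262 + 29.90 + 10
= 301.9 mOsm/kg ≈ 301.9 mOsm/kg
Osmolar gap = measured − calculated = 307 − 301.9 = 5.1 mOsm/kg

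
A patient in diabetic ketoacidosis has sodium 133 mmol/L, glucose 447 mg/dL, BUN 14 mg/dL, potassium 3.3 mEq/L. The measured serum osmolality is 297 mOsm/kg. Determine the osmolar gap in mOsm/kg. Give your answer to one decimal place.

Calculated osmolality = 2·Na + glucose/18 + BUN/2.8
= 2·133 + 447/18 + 14/2.8
= 266 + 24.83 + 5
= 295.83 mOsm/kg ≈ 295.8 mOsm/kg
Osmolar gap = measured − calculated = 297 − 295.8 = 1.2 mOsm/kg

1.2 mOsm/kg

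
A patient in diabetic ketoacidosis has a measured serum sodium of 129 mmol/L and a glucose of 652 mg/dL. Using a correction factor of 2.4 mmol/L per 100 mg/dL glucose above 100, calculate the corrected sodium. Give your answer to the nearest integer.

Corrected Na = measured Na + 2.4 · (glucose − 100)/100
= 129 + 2.4 · (652 − 100)/100
= 129 + 13.2
= 142.2 mmol/L

142 mmol/L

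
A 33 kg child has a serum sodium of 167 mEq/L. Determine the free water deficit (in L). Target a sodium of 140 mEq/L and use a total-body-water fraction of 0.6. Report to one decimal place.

TBW = 0.6 · 33 = 19.8 L
Free water deficit = TBW · (Na/140 − 1)
= 19.8 · (167/140 − 1)
= 19.8 · 0.1929
= 3.82 L

3.8 L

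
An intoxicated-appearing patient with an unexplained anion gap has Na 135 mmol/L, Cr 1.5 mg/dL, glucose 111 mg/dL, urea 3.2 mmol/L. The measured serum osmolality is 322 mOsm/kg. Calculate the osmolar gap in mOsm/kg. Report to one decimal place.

Calculated osmolality = 2·Na + glucose/18 + urea
= 2·135 + 111/18 + 3.2
= 270 + 6.17 + 3.20
= 279.37 mOsm/kg ≈ 279.4 mOsm/kg
Osmolar gap = measured − calculated = 322 − 279.4 = 42.6 mOsm/kg

42.6 mOsm/kg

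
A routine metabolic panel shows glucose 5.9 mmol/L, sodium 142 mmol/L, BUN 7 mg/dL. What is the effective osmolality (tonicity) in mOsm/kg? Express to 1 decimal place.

Effective osmolality excludes urea (freely permeant across cell membranes):
2·Na + glucose
= 2·142 + 5.9
= 284 + 5.9
= 289.9 mOsm/kg

289.9 mOsm/kg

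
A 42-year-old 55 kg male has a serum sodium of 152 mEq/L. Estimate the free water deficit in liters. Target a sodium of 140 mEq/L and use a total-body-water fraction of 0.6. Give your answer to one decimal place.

TBW = 0.6 · 55 = 33 L
Free water deficit = TBW · (Na/140 − 1)
= 33 · (152/140 − 1)
= 33 · 0.0857
= 2.83 L

2.8 L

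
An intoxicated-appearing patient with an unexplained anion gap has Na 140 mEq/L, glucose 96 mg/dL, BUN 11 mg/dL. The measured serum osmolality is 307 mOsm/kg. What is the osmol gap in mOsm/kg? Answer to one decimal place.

Calculated osmolality = 2·Na + glucose/18 + BUN/2.8
= 2·140 + 96/18 + 11/2.8
= 280 + 5.33 + 3.93
= 289.26 mOsm/kg ≈ 289.3 mOsm/kg
Osmolar gap = measured − calculated = 307 − 289.3 = 17.7 mOsm/kg

17.7 mOsm/kg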